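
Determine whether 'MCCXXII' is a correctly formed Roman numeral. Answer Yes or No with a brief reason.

'MCCXXII': Check the rules: uses only the symbols I, V, X, L, C, D, M; no symbol is repeated more than three times in a row; V, L and D each appear at most once; no smaller symbol precedes a larger one (values never increase from left to right). Value: M (1000) + C (100) + C (100) + X (10) + X (10) + I (1) + I (1) = 1222. So it is a valid standard Roman numeral.

Yes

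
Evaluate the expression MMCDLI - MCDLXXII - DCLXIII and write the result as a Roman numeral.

MMCDLI = 2451, MCDLXXII = 1472, DCLXIII = 663
2451 - 1472 = 979
979 - 663 = 316

CCCXVI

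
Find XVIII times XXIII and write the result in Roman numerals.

XVIII = 18
XXIII = 23
18 × 23 = 414

CDXIV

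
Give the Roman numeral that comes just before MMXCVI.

MMXCVI = 2096, so the previous integer is 2096 - 1 = 2095

MMXCV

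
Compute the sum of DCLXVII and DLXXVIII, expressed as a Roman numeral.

DCLXVII = 667
DLXXVIII = 578
667 + 578 = 1245

MCCXLV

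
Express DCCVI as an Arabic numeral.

DCCVI: D=500, C=100, C=100, V=5, I=1
500 + 100 + 100 + 5 + 1 = 706

706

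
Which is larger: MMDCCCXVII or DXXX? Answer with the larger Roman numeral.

MMDCCCXVII = 2817
DXXX = 530
2817 is larger

MMDCCCXVII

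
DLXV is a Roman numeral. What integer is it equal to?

DLXV: D=500, L=50, X=10, V=5
500 + 50 + 10 + 5 = 565

565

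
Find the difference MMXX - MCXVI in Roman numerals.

MMXX = 2020
MCXVI = 1116
2020 - 1116 = 904

CMIV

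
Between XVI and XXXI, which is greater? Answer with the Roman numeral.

XVI = 16
XXXI = 31
31 is larger

XXXI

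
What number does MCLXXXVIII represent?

MCLXXXVIII: M=1000, C=100, L=50, X=10, X=10, X=10, V=5, I=1, I=1, I=1
1000 + 100 + 50 + 10 + 10 + 10 + 5 + 1 + 1 + 1 = 1188

1188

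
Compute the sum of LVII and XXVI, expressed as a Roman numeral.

LVII = 57
XXVI = 26
57 + 26 = 83

LXXXIII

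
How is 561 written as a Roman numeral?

Convert 561 to Roman numerals:
  561 contains 1×500 (D)
  61 contains 1×50 (L)
  11 contains 1×10 (X)
  1 contains 1×1 (I)

DLXI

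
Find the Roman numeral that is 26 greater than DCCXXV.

DCCXXV = 725
725 + 26 = 751

DCCLI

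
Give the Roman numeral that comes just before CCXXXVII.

CCXXXVII = 237; previous is 236

CCXXXVI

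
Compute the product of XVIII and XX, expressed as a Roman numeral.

XVIII = 18
XX = 20
18 × 20 = 360

CCCLX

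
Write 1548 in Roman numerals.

Convert 1548 to Roman numerals:
  1548 contains 1×1000 (M)
  548 contains 1×500 (D)
  48 contains 1×40 (XL)
  8 contains 1×5 (V)
  3 contains 3×1 (III)

MDXLVIII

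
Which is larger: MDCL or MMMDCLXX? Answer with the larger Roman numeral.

MDCL = 1650
MMMDCLXX = 3670
3670 is larger

MMMDCLXX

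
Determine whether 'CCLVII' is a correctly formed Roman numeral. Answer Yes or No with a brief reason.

'CCLVII': Check the rules: uses only the symbols I, V, X, L, C, D, M; no symbol is repeated more than three times in a row; V, L and D each appear at most once; no smaller symbol precedes a larger one (values never increase from left to right). Value: C (100) + C (100) + L (50) + V (5) + I (1) + I (1) = 257. So it is a valid standard Roman numeral.

Yes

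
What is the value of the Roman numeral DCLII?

DCLII: D=500, C=100, L=50, I=1, I=1
500 + 100 + 50 + 1 + 1 = 652

652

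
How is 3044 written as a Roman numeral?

Convert 3044 to Roman numerals:
  3044 contains 3×1000 (MMM)
  44 contains 1×40 (XL)
  4 contains 1×4 (IV)

MMMXLIV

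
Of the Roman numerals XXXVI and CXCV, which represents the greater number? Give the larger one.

XXXVI = 36
CXCV = 195
195 is larger

CXCV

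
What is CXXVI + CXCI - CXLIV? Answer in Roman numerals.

CXXVI = 126, CXCI = 191, CXLIV = 144
126 + 191 = 317
317 - 144 = 173

CLXXIII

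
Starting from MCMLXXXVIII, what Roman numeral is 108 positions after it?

MCMLXXXVIII = 1988
1988 + 108 = 2096

MMXCVI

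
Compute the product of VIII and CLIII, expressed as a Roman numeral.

VIII = 8
CLIII = 153
8 × 153 = 1224

MCCXXIV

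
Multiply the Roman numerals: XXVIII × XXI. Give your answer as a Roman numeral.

XXVIII = 28
XXI = 21
28 × 21 = 588

DLXXXVIII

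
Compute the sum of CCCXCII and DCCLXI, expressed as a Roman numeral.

CCCXCII = 392
DCCLXI = 761
392 + 761 = 1153

MCLIII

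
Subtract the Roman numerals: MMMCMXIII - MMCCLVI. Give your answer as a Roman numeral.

MMMCMXIII = 3913
MMCCLVI = 2256
3913 - 2256 = 1657

MDCLVII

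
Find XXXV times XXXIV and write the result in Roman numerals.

XXXV = 35
XXXIV = 34
35 × 34 = 1190

MCXC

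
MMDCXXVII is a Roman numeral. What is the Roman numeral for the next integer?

MMDCXXVII = 2627; next is 2628

MMDCXXVIII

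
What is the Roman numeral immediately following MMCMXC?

MMCMXC = 2990; next is 2991

MMCMXCI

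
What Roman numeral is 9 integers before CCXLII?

CCXLII = 242
242 - 9 = 233

CCXXXIII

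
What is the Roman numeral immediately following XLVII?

XLVII = 47; next is 48

XLVIII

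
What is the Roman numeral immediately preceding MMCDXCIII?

MMCDXCIII = 2493, so the previous integer is 2493 - 1 = 2492

MMCDXCII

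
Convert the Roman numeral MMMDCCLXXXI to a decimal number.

MMMDCCLXXXI: M=1000, M=1000, M=1000, D=500, C=100, C=100, L=50, X=10, X=10, X=10, I=1
1000 + 1000 + 1000 + 500 + 100 + 100 + 50 + 10 + 10 + 10 + 1 = 3781

3781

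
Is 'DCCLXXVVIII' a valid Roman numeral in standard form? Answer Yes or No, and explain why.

'DCCLXXVVIII': V should not appear more than once

No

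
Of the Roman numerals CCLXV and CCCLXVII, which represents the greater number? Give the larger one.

CCLXV = 265
CCCLXVII = 367
367 is larger

CCCLXVII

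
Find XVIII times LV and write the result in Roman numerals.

XVIII = 18
LV = 55
18 × 55 = 990

CMXC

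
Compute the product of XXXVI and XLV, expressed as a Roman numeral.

XXXVI = 36
XLV = 45
36 × 45 = 1620

MDCXX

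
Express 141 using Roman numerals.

Convert 141 to Roman numerals:
  141 contains 1×100 (C)
  41 contains 1×40 (XL)
  1 contains 1×1 (I)

CXLI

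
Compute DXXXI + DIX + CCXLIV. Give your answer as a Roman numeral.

DXXXI = 531, DIX = 509, CCXLIV = 244
531 + 509 = 1040
1040 + 244 = 1284

MCCLXXXIV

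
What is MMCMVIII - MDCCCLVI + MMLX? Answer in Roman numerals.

MMCMVIII = 2908, MDCCCLVI = 1856, MMLX = 2060
2908 - 1856 = 1052
1052 + 2060 = 3112

MMMCXII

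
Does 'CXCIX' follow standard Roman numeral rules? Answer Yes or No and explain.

'CXCIX': Check the rules: uses only the symbols I, V, X, L, C, D, M; no symbol is repeated more than three times in a row; V, L and D each appear at most once; the only places a smaller symbol precedes a larger one are the allowed subtractive pairs XC, IX, the symbol right after such a pair (if any) is smaller than the pair's first symbol, and otherwise the values never increase from left to right. Value: C (100) + XC (90) + IX (9) = 199. So it is a valid standard Roman numeral.

Yes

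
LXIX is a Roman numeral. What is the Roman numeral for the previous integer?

LXIX = 69, so the previous integer is 69 - 1 = 68

LXVIII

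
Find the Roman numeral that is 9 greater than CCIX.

CCIX = 209
209 + 9 = 218

CCXVIII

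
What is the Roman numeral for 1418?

Convert 1418 to Roman numerals:
  1418 contains 1×1000 (M)
  418 contains 1×400 (CD)
  18 contains 1×10 (X)
  8 contains 1×5 (V)
  3 contains 3×1 (III)

MCDXVIII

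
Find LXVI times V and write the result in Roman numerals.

LXVI = 66
V = 5
66 × 5 = 330

CCCXXX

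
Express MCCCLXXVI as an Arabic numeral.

MCCCLXXVI: M=1000, C=100, C=100, C=100, L=50, X=10, X=10, V=5, I=1
1000 + 100 + 100 + 100 + 50 + 10 + 10 + 5 + 1 = 1376

1376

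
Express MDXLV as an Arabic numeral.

MDXLV: M=1000, D=500, XL=40, V=5
1000 + 500 + 40 + 5 = 1545

1545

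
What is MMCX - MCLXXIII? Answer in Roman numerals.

MMCX = 2110
MCLXXIII = 1173
2110 - 1173 = 937

CMXXXVII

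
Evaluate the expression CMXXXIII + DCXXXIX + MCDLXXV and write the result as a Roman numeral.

CMXXXIII = 933, DCXXXIX = 639, MCDLXXV = 1475
933 + 639 = 1572
1572 + 1475 = 3047

MMMXLVII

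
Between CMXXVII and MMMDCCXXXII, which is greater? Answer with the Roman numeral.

CMXXVII = 927
MMMDCCXXXII = 3732
3732 is larger

MMMDCCXXXII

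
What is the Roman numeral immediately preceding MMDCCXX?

MMDCCXX = 2720; previous is 2719

MMDCCXIX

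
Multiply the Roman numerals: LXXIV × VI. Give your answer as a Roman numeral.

LXXIV = 74
VI = 6
74 × 6 = 444

CDXLIV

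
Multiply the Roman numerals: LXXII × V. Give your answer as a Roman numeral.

LXXII = 72
V = 5
72 × 5 = 360

CCCLX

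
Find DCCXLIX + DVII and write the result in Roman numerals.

DCCXLIX = 749
DVII = 507
749 + 507 = 1256

MCCLVI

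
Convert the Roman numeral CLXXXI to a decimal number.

CLXXXI: C=100, L=50, X=10, X=10, X=10, I=1
100 + 50 + 10 + 10 + 10 + 1 = 181

181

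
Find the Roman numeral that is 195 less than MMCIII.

MMCIII = 2103
2103 - 195 = 1908

MCMVIII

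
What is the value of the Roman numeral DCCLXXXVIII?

DCCLXXXVIII: D=500, C=100, C=100, L=50, X=10, X=10, X=10, V=5, I=1, I=1, I=1
500 + 100 + 100 + 50 + 10 + 10 + 10 + 5 + 1 + 1 + 1 = 788

788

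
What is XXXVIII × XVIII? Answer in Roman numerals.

XXXVIII = 38
XVIII = 18
38 × 18 = 684

DCLXXXIV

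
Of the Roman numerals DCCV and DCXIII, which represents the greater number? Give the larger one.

DCCV = 705
DCXIII = 613
705 is larger

DCCV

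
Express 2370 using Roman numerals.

Convert 2370 to Roman numerals:
  2370 contains 2×1000 (MM)
  370 contains 3×100 (CCC)
  70 contains 1×50 (L)
  20 contains 2×10 (XX)

MMCCCLXX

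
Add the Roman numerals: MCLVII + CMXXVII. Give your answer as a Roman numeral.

MCLVII = 1157
CMXXVII = 927
1157 + 927 = 2084

MMLXXXIV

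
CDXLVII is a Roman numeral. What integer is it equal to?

CDXLVII: CD=400, XL=40, V=5, I=1, I=1
400 + 40 + 5 + 1 + 1 = 447

447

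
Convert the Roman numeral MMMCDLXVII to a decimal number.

MMMCDLXVII: M=1000, M=1000, M=1000, CD=400, L=50, X=10, V=5, I=1, I=1
1000 + 1000 + 1000 + 400 + 50 + 10 + 5 + 1 + 1 = 3467

3467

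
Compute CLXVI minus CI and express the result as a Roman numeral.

CLXVI = 166
CI = 101
166 - 101 = 65

LXV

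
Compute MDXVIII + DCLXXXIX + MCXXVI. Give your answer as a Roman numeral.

MDXVIII = 1518, DCLXXXIX = 689, MCXXVI = 1126
1518 + 689 = 2207
2207 + 1126 = 3333

MMMCCCXXXIII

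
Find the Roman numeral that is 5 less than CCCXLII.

CCCXLII = 342
342 - 5 = 337

CCCXXXVII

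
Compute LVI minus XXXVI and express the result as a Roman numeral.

LVI = 56
XXXVI = 36
56 - 36 = 20

XX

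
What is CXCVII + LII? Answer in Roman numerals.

CXCVII = 197
LII = 52
197 + 52 = 249

CCXLIX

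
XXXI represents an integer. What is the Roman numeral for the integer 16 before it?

XXXI = 31
31 - 16 = 15

XV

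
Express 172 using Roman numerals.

Convert 172 to Roman numerals:
  172 contains 1×100 (C)
  72 contains 1×50 (L)
  22 contains 2×10 (XX)
  2 contains 2×1 (II)

CLXXII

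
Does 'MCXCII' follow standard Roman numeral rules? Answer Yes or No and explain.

'MCXCII': Check the rules: uses only the symbols I, V, X, L, C, D, M; no symbol is repeated more than three times in a row; V, L and D each appear at most once; the only place a smaller symbol precedes a larger one is the allowed subtractive pair XC, the symbol right after such a pair (if any) is smaller than the pair's first symbol, and otherwise the values never increase from left to right. Value: M (1000) + C (100) + XC (90) + I (1) + I (1) = 1192. So it is a valid standard Roman numeral.

Yes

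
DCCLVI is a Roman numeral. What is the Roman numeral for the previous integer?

DCCLVI = 756; previous is 755

DCCLV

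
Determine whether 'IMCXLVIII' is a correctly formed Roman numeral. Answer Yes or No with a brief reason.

'IMCXLVIII': Invalid subtractive combination: IM

No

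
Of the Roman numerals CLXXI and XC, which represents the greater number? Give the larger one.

CLXXI = 171
XC = 90
171 is larger

CLXXI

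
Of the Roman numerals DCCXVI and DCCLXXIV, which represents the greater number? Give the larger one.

DCCXVI = 716
DCCLXXIV = 774
774 is larger

DCCLXXIV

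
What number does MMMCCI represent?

MMMCCI: M=1000, M=1000, M=1000, C=100, C=100, I=1
1000 + 1000 + 1000 + 100 + 100 + 1 = 3201

3201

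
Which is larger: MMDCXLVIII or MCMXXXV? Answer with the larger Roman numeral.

MMDCXLVIII = 2648
MCMXXXV = 1935
2648 is larger

MMDCXLVIII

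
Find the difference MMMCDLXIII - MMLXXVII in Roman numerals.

MMMCDLXIII = 3463
MMLXXVII = 2077
3463 - 2077 = 1386

MCCCLXXXVI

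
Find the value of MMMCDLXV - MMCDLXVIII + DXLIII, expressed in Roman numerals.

MMMCDLXV = 3465, MMCDLXVIII = 2468, DXLIII = 543
3465 - 2468 = 997
997 + 543 = 1540

MDXL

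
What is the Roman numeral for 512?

Convert 512 to Roman numerals:
  512 contains 1×500 (D)
  12 contains 1×10 (X)
  2 contains 2×1 (II)

DXII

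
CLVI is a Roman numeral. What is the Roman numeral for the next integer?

CLVI = 156, so the next integer is 156 + 1 = 157

CLVII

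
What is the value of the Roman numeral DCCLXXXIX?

DCCLXXXIX: D=500, C=100, C=100, L=50, X=10, X=10, X=10, IX=9
500 + 100 + 100 + 50 + 10 + 10 + 10 + 9 = 789

789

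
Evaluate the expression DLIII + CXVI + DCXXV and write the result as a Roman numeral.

DLIII = 553, CXVI = 116, DCXXV = 625
553 + 116 = 669
669 + 625 = 1294

MCCXCIV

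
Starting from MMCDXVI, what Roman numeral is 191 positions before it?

MMCDXVI = 2416
2416 - 191 = 2225

MMCCXXV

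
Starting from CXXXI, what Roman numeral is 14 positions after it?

CXXXI = 131
131 + 14 = 145

CXLV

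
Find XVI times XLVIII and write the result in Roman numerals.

XVI = 16
XLVIII = 48
16 × 48 = 768

DCCLXVIII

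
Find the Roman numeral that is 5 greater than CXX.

CXX = 120
120 + 5 = 125

CXXV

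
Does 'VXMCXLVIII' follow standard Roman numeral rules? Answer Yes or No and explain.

'VXMCXLVIII': V should not appear more than once

No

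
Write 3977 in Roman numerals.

Convert 3977 to Roman numerals:
  3977 contains 3×1000 (MMM)
  977 contains 1×900 (CM)
  77 contains 1×50 (L)
  27 contains 2×10 (XX)
  7 contains 1×5 (V)
  2 contains 2×1 (II)

MMMCMLXXVII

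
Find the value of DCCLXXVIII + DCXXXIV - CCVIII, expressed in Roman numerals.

DCCLXXVIII = 778, DCXXXIV = 634, CCVIII = 208
778 + 634 = 1412
1412 - 208 = 1204

MCCIV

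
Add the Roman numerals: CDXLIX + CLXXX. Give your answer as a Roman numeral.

CDXLIX = 449
CLXXX = 180
449 + 180 = 629

DCXXIX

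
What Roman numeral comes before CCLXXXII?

CCLXXXII = 282, so the previous integer is 282 - 1 = 281

CCLXXXI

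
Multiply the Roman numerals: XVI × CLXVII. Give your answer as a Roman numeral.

XVI = 16
CLXVII = 167
16 × 167 = 2672

MMDCLXXII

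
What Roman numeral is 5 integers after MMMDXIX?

MMMDXIX = 3519
3519 + 5 = 3524

MMMDXXIV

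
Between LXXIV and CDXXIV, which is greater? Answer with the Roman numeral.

LXXIV = 74
CDXXIV = 424
424 is larger

CDXXIV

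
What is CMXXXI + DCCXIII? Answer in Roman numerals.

CMXXXI = 931
DCCXIII = 713
931 + 713 = 1644

MDCXLIV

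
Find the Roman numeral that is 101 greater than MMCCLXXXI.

MMCCLXXXI = 2281
2281 + 101 = 2382

MMCCCLXXXII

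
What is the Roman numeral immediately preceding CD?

CD = 400, so the previous integer is 400 - 1 = 399

CCCXCIX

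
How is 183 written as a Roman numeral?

Convert 183 to Roman numerals:
  183 contains 1×100 (C)
  83 contains 1×50 (L)
  33 contains 3×10 (XXX)
  3 contains 3×1 (III)

CLXXXIII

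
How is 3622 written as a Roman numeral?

Convert 3622 to Roman numerals:
  3622 contains 3×1000 (MMM)
  622 contains 1×500 (D)
  122 contains 1×100 (C)
  22 contains 2×10 (XX)
  2 contains 2×1 (II)

MMMDCXXII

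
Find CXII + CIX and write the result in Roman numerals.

CXII = 112
CIX = 109
112 + 109 = 221

CCXXI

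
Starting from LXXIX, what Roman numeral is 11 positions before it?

LXXIX = 79
79 - 11 = 68

LXVIII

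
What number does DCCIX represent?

DCCIX: D=500, C=100, C=100, IX=9
500 + 100 + 100 + 9 = 709

709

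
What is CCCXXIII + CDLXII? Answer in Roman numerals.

CCCXXIII = 323
CDLXII = 462
323 + 462 = 785

DCCLXXXV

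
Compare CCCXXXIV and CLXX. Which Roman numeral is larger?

CCCXXXIV = 334
CLXX = 170
334 is larger

CCCXXXIV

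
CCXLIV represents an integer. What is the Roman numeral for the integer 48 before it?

CCXLIV = 244
244 - 48 = 196

CXCVI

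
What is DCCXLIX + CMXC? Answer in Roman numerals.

DCCXLIX = 749
CMXC = 990
749 + 990 = 1739

MDCCXXXIX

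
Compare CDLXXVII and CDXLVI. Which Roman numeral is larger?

CDLXXVII = 477
CDXLVI = 446
477 is larger

CDLXXVII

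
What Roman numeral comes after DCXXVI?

DCXXVI = 626, so the next integer is 626 + 1 = 627

DCXXVII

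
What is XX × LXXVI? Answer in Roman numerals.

XX = 20
LXXVI = 76
20 × 76 = 1520

MDXX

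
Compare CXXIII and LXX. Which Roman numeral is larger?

CXXIII = 123
LXX = 70
123 is larger

CXXIII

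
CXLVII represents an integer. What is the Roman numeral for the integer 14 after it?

CXLVII = 147
147 + 14 = 161

CLXI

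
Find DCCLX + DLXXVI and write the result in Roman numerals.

DCCLX = 760
DLXXVI = 576
760 + 576 = 1336

MCCCXXXVI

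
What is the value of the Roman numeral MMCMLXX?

MMCMLXX: M=1000, M=1000, CM=900, L=50, X=10, X=10
1000 + 1000 + 900 + 50 + 10 + 10 = 2970

2970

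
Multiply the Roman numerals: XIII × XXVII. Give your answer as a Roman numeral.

XIII = 13
XXVII = 27
13 × 27 = 351

CCCLI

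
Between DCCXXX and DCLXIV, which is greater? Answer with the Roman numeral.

DCCXXX = 730
DCLXIV = 664
730 is larger

DCCXXX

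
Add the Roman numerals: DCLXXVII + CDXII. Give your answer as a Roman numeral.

DCLXXVII = 677
CDXII = 412
677 + 412 = 1089

MLXXXIX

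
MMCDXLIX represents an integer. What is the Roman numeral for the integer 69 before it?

MMCDXLIX = 2449
2449 - 69 = 2380

MMCCCLXXX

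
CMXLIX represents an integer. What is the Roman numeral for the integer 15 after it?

CMXLIX = 949
949 + 15 = 964

CMLXIV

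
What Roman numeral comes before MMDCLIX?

MMDCLIX = 2659, so the previous integer is 2659 - 1 = 2658

MMDCLVIII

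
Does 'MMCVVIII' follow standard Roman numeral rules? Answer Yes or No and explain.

'MMCVVIII': V should not appear more than once

No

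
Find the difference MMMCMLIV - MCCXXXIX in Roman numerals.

MMMCMLIV = 3954
MCCXXXIX = 1239
3954 - 1239 = 2715

MMDCCXV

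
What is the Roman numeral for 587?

Convert 587 to Roman numerals:
  587 contains 1×500 (D)
  87 contains 1×50 (L)
  37 contains 3×10 (XXX)
  7 contains 1×5 (V)
  2 contains 2×1 (II)

DLXXXVII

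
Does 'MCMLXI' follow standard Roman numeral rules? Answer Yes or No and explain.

'MCMLXI': Check the rules: uses only the symbols I, V, X, L, C, D, M; no symbol is repeated more than three times in a row; V, L and D each appear at most once; the only place a smaller symbol precedes a larger one is the allowed subtractive pair CM, the symbol right after such a pair (if any) is smaller than the pair's first symbol, and otherwise the values never increase from left to right. Value: M (1000) + CM (900) + L (50) + X (10) + I (1) = 1961. So it is a valid standard Roman numeral.

Yes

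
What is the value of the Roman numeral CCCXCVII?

CCCXCVII: C=100, C=100, C=100, XC=90, V=5, I=1, I=1
100 + 100 + 100 + 90 + 5 + 1 + 1 = 397

397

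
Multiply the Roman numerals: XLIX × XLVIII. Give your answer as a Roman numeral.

XLIX = 49
XLVIII = 48
49 × 48 = 2352

MMCCCLII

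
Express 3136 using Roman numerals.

Convert 3136 to Roman numerals:
  3136 contains 3×1000 (MMM)
  136 contains 1×100 (C)
  36 contains 3×10 (XXX)
  6 contains 1×5 (V)
  1 contains 1×1 (I)

MMMCXXXVI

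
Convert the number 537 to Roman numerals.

Convert 537 to Roman numerals:
  537 contains 1×500 (D)
  37 contains 3×10 (XXX)
  7 contains 1×5 (V)
  2 contains 2×1 (II)

DXXXVII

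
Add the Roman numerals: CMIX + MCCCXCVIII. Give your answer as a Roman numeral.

CMIX = 909
MCCCXCVIII = 1398
909 + 1398 = 2307

MMCCCVII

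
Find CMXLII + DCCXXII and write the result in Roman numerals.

CMXLII = 942
DCCXXII = 722
942 + 722 = 1664

MDCLXIV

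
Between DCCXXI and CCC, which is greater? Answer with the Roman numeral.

DCCXXI = 721
CCC = 300
721 is larger

DCCXXI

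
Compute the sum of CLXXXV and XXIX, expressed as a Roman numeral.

CLXXXV = 185
XXIX = 29
185 + 29 = 214

CCXIV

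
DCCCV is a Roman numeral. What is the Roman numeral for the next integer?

DCCCV = 805; next is 806

DCCCVI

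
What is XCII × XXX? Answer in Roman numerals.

XCII = 92
XXX = 30
92 × 30 = 2760

MMDCCLX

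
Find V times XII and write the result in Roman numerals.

V = 5
XII = 12
5 × 12 = 60

LX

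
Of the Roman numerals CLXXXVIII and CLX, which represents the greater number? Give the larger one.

CLXXXVIII = 188
CLX = 160
188 is larger

CLXXXVIII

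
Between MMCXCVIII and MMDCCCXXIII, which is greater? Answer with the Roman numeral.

MMCXCVIII = 2198
MMDCCCXXIII = 2823
2823 is larger

MMDCCCXXIII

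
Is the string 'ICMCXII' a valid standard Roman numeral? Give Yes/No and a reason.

'ICMCXII': Invalid subtractive combination: IC

No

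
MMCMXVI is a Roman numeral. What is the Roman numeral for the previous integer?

MMCMXVI = 2916; previous is 2915

MMCMXV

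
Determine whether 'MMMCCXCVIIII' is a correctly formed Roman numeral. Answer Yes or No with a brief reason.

'MMMCCXCVIIII': More than 3 consecutive I's

No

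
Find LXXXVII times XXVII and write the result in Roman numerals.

LXXXVII = 87
XXVII = 27
87 × 27 = 2349

MMCCCXLIX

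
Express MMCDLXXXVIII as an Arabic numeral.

MMCDLXXXVIII: M=1000, M=1000, CD=400, L=50, X=10, X=10, X=10, V=5, I=1, I=1, I=1
1000 + 1000 + 400 + 50 + 10 + 10 + 10 + 5 + 1 + 1 + 1 = 2488

2488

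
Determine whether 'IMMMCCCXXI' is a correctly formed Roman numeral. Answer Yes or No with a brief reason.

'IMMMCCCXXI': Invalid subtractive combination: IM

No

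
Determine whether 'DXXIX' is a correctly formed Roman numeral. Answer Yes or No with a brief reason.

'DXXIX': Check the rules: uses only the symbols I, V, X, L, C, D, M; no symbol is repeated more than three times in a row; V, L and D each appear at most once; the only place a smaller symbol precedes a larger one is the allowed subtractive pair IX, the symbol right after such a pair (if any) is smaller than the pair's first symbol, and otherwise the values never increase from left to right. Value: D (500) + X (10) + X (10) + IX (9) = 529. So it is a valid standard Roman numeral.

Yes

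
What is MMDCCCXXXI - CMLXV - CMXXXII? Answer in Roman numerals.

MMDCCCXXXI = 2831, CMLXV = 965, CMXXXII = 932
2831 - 965 = 1866
1866 - 932 = 934

CMXXXIV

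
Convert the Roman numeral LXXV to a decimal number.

LXXV: L=50, X=10, X=10, V=5
50 + 10 + 10 + 5 = 75

75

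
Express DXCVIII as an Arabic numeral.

DXCVIII: D=500, XC=90, V=5, I=1, I=1, I=1
500 + 90 + 5 + 1 + 1 + 1 = 598

598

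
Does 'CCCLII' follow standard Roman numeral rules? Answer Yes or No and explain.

'CCCLII': Check the rules: uses only the symbols I, V, X, L, C, D, M; no symbol is repeated more than three times in a row; V, L and D each appear at most once; no smaller symbol precedes a larger one (values never increase from left to right). Value: C (100) + C (100) + C (100) + L (50) + I (1) + I (1) = 352. So it is a valid standard Roman numeral.

Yes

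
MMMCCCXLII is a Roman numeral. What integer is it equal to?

MMMCCCXLII: M=1000, M=1000, M=1000, C=100, C=100, C=100, XL=40, I=1, I=1
1000 + 1000 + 1000 + 100 + 100 + 100 + 40 + 1 + 1 = 3342

3342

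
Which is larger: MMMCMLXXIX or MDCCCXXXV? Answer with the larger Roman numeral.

MMMCMLXXIX = 3979
MDCCCXXXV = 1835
3979 is larger

MMMCMLXXIX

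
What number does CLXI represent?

CLXI: C=100, L=50, X=10, I=1
100 + 50 + 10 + 1 = 161

161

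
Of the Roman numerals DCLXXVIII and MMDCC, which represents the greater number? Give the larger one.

DCLXXVIII = 678
MMDCC = 2700
2700 is larger

MMDCC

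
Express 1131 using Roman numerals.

Convert 1131 to Roman numerals:
  1131 contains 1×1000 (M)
  131 contains 1×100 (C)
  31 contains 3×10 (XXX)
  1 contains 1×1 (I)

MCXXXI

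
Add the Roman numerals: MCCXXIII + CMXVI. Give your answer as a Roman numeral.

MCCXXIII = 1223
CMXVI = 916
1223 + 916 = 2139

MMCXXXIX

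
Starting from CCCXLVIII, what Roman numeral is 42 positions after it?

CCCXLVIII = 348
348 + 42 = 390

CCCXC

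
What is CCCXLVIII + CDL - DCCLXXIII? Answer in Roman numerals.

CCCXLVIII = 348, CDL = 450, DCCLXXIII = 773
348 + 450 = 798
798 - 773 = 25

XXV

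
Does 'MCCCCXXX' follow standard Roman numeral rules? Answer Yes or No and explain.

'MCCCCXXX': More than 3 consecutive C's

No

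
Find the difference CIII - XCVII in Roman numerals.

CIII = 103
XCVII = 97
103 - 97 = 6

VI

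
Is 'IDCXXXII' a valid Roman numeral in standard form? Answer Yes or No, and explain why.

'IDCXXXII': Invalid subtractive combination: ID

No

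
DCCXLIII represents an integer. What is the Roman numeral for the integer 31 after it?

DCCXLIII = 743
743 + 31 = 774

DCCLXXIV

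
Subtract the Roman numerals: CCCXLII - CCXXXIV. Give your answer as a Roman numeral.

CCCXLII = 342
CCXXXIV = 234
342 - 234 = 108

CVIII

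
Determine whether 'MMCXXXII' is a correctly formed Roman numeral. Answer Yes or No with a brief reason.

'MMCXXXII': Check the rules: uses only the symbols I, V, X, L, C, D, M; no symbol is repeated more than three times in a row; V, L and D each appear at most once; no smaller symbol precedes a larger one (values never increase from left to right). Value: M (1000) + M (1000) + C (100) + X (10) + X (10) + X (10) + I (1) + I (1) = 2132. So it is a valid standard Roman numeral.

Yes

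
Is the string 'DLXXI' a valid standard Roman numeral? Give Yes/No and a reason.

'DLXXI': Check the rules: uses only the symbols I, V, X, L, C, D, M; no symbol is repeated more than three times in a row; V, L and D each appear at most once; no smaller symbol precedes a larger one (values never increase from left to right). Value: D (500) + L (50) + X (10) + X (10) + I (1) = 571. So it is a valid standard Roman numeral.

Yes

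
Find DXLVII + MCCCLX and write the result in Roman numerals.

DXLVII = 547
MCCCLX = 1360
547 + 1360 = 1907

MCMVII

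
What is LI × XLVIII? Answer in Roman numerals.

LI = 51
XLVIII = 48
51 × 48 = 2448

MMCDXLVIII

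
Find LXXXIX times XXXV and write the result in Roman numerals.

LXXXIX = 89
XXXV = 35
89 × 35 = 3115

MMMCXV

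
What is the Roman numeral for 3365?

Convert 3365 to Roman numerals:
  3365 contains 3×1000 (MMM)
  365 contains 3×100 (CCC)
  65 contains 1×50 (L)
  15 contains 1×10 (X)
  5 contains 1×5 (V)

MMMCCCLXV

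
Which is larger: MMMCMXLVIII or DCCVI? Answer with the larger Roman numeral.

MMMCMXLVIII = 3948
DCCVI = 706
3948 is larger

MMMCMXLVIII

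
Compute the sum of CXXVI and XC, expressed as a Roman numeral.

CXXVI = 126
XC = 90
126 + 90 = 216

CCXVI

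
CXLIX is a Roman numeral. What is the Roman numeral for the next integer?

CXLIX = 149, so the next integer is 149 + 1 = 150

CL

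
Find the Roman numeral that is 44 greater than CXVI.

CXVI = 116
116 + 44 = 160

CLX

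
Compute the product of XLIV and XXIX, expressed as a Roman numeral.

XLIV = 44
XXIX = 29
44 × 29 = 1276

MCCLXXVI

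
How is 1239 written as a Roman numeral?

Convert 1239 to Roman numerals:
  1239 contains 1×1000 (M)
  239 contains 2×100 (CC)
  39 contains 3×10 (XXX)
  9 contains 1×9 (IX)

MCCXXXIX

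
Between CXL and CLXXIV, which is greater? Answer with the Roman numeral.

CXL = 140
CLXXIV = 174
174 is larger

CLXXIV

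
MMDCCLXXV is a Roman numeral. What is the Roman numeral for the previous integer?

MMDCCLXXV = 2775, so the previous integer is 2775 - 1 = 2774

MMDCCLXXIV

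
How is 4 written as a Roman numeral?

Convert 4 to Roman numerals:
  4 contains 1×4 (IV)

IV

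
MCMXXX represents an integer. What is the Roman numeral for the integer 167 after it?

MCMXXX = 1930
1930 + 167 = 2097

MMXCVII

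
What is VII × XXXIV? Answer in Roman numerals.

VII = 7
XXXIV = 34
7 × 34 = 238

CCXXXVIII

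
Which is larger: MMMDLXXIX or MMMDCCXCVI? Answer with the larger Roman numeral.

MMMDLXXIX = 3579
MMMDCCXCVI = 3796
3796 is larger

MMMDCCXCVI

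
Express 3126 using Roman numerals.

Convert 3126 to Roman numerals:
  3126 contains 3×1000 (MMM)
  126 contains 1×100 (C)
  26 contains 2×10 (XX)
  6 contains 1×5 (V)
  1 contains 1×1 (I)

MMMCXXVI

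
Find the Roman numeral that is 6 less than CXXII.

CXXII = 122
122 - 6 = 116

CXVI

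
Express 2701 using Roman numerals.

Convert 2701 to Roman numerals:
  2701 contains 2×1000 (MM)
  701 contains 1×500 (D)
  201 contains 2×100 (CC)
  1 contains 1×1 (I)

MMDCCI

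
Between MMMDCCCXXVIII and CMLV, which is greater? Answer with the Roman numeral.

MMMDCCCXXVIII = 3828
CMLV = 955
3828 is larger

MMMDCCCXXVIII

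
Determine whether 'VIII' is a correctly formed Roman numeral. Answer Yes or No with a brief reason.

'VIII': Check the rules: uses only the symbols I, V, X, L, C, D, M; no symbol is repeated more than three times in a row; V, L and D each appear at most once; no smaller symbol precedes a larger one (values never increase from left to right). Value: V (5) + I (1) + I (1) + I (1) = 8. So it is a valid standard Roman numeral.

Yes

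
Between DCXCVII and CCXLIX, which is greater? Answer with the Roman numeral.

DCXCVII = 697
CCXLIX = 249
697 is larger

DCXCVII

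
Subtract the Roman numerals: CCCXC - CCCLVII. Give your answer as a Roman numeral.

CCCXC = 390
CCCLVII = 357
390 - 357 = 33

XXXIII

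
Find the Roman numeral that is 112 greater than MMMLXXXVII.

MMMLXXXVII = 3087
3087 + 112 = 3199

MMMCXCIX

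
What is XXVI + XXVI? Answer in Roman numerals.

XXVI = 26
XXVI = 26
26 + 26 = 52

LII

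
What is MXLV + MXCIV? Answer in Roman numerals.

MXLV = 1045
MXCIV = 1094
1045 + 1094 = 2139

MMCXXXIX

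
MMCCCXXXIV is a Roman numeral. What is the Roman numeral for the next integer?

MMCCCXXXIV = 2334, so the next integer is 2334 + 1 = 2335

MMCCCXXXV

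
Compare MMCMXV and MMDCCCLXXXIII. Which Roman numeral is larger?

MMCMXV = 2915
MMDCCCLXXXIII = 2883
2915 is larger

MMCMXV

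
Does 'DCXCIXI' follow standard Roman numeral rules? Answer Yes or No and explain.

'DCXCIXI': I cannot come right after the subtractive pair IX: once I is subtracted in IX, the next symbol must be smaller than I

No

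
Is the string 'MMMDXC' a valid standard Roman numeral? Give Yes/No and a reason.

'MMMDXC': Check the rules: uses only the symbols I, V, X, L, C, D, M; no symbol is repeated more than three times in a row; V, L and D each appear at most once; the only place a smaller symbol precedes a larger one is the allowed subtractive pair XC, the symbol right after such a pair (if any) is smaller than the pair's first symbol, and otherwise the values never increase from left to right. Value: M (1000) + M (1000) + M (1000) + D (500) + XC (90) = 3590. So it is a valid standard Roman numeral.

Yes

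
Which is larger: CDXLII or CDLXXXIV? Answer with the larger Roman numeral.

CDXLII = 442
CDLXXXIV = 484
484 is larger

CDLXXXIV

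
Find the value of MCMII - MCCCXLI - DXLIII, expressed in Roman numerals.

MCMII = 1902, MCCCXLI = 1341, DXLIII = 543
1902 - 1341 = 561
561 - 543 = 18

XVIII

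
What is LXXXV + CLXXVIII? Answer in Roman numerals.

LXXXV = 85
CLXXVIII = 178
85 + 178 = 263

CCLXIII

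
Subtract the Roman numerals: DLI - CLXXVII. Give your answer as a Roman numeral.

DLI = 551
CLXXVII = 177
551 - 177 = 374

CCCLXXIV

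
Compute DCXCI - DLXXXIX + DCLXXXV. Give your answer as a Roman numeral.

DCXCI = 691, DLXXXIX = 589, DCLXXXV = 685
691 - 589 = 102
102 + 685 = 787

DCCLXXXVII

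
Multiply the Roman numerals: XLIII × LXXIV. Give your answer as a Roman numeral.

XLIII = 43
LXXIV = 74
43 × 74 = 3182

MMMCLXXXII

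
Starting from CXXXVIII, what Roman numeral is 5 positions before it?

CXXXVIII = 138
138 - 5 = 133

CXXXIII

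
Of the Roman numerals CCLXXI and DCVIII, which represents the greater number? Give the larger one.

CCLXXI = 271
DCVIII = 608
608 is larger

DCVIII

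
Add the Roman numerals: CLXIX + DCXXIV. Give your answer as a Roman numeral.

CLXIX = 169
DCXXIV = 624
169 + 624 = 793

DCCXCIII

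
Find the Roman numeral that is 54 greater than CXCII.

CXCII = 192
192 + 54 = 246

CCXLVI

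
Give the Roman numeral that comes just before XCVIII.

XCVIII = 98, so the previous integer is 98 - 1 = 97

XCVII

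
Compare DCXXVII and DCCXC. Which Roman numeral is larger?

DCXXVII = 627
DCCXC = 790
790 is larger

DCCXC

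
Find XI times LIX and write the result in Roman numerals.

XI = 11
LIX = 59
11 × 59 = 649

DCXLIX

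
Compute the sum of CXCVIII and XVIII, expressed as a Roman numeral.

CXCVIII = 198
XVIII = 18
198 + 18 = 216

CCXVI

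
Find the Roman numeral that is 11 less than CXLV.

CXLV = 145
145 - 11 = 134

CXXXIV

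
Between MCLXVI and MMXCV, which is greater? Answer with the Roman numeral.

MCLXVI = 1166
MMXCV = 2095
2095 is larger

MMXCV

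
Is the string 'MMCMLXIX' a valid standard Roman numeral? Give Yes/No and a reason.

'MMCMLXIX': Check the rules: uses only the symbols I, V, X, L, C, D, M; no symbol is repeated more than three times in a row; V, L and D each appear at most once; the only places a smaller symbol precedes a larger one are the allowed subtractive pairs CM, IX, the symbol right after such a pair (if any) is smaller than the pair's first symbol, and otherwise the values never increase from left to right. Value: M (1000) + M (1000) + CM (900) + L (50) + X (10) + IX (9) = 2969. So it is a valid standard Roman numeral.

Yes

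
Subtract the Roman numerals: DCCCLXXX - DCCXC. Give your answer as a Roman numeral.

DCCCLXXX = 880
DCCXC = 790
880 - 790 = 90

XC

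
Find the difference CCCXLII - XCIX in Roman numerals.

CCCXLII = 342
XCIX = 99
342 - 99 = 243

CCXLIII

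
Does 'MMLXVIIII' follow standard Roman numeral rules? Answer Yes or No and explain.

'MMLXVIIII': More than 3 consecutive I's

No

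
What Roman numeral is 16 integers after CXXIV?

CXXIV = 124
124 + 16 = 140

CXL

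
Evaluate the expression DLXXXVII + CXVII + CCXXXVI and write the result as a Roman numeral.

DLXXXVII = 587, CXVII = 117, CCXXXVI = 236
587 + 117 = 704
704 + 236 = 940

CMXL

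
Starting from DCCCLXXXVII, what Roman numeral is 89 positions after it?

DCCCLXXXVII = 887
887 + 89 = 976

CMLXXVI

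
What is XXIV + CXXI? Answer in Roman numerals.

XXIV = 24
CXXI = 121
24 + 121 = 145

CXLV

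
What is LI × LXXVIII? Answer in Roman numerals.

LI = 51
LXXVIII = 78
51 × 78 = 3978

MMMCMLXXVIII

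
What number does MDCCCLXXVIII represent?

MDCCCLXXVIII: M=1000, D=500, C=100, C=100, C=100, L=50, X=10, X=10, V=5, I=1, I=1, I=1
1000 + 500 + 100 + 100 + 100 + 50 + 10 + 10 + 5 + 1 + 1 + 1 = 1878

1878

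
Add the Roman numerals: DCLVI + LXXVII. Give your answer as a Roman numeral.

DCLVI = 656
LXXVII = 77
656 + 77 = 733

DCCXXXIII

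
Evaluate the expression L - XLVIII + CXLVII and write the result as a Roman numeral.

L = 50, XLVIII = 48, CXLVII = 147
50 - 48 = 2
2 + 147 = 149

CXLIX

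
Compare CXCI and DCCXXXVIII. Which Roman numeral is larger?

CXCI = 191
DCCXXXVIII = 738
738 is larger

DCCXXXVIII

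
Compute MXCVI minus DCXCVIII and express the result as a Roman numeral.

MXCVI = 1096
DCXCVIII = 698
1096 - 698 = 398

CCCXCVIII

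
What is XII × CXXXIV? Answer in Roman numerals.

XII = 12
CXXXIV = 134
12 × 134 = 1608

MDCVIII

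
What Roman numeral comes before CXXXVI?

CXXXVI = 136, so the previous integer is 136 - 1 = 135

CXXXV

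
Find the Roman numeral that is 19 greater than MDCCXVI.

MDCCXVI = 1716
1716 + 19 = 1735

MDCCXXXV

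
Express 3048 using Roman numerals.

Convert 3048 to Roman numerals:
  3048 contains 3×1000 (MMM)
  48 contains 1×40 (XL)
  8 contains 1×5 (V)
  3 contains 3×1 (III)

MMMXLVIII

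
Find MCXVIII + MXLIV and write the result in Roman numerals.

MCXVIII = 1118
MXLIV = 1044
1118 + 1044 = 2162

MMCLXII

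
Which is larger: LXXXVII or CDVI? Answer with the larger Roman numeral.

LXXXVII = 87
CDVI = 406
406 is larger

CDVI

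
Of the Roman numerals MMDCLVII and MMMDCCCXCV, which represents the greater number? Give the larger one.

MMDCLVII = 2657
MMMDCCCXCV = 3895
3895 is larger

MMMDCCCXCV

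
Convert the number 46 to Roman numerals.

Convert 46 to Roman numerals:
  46 contains 1×40 (XL)
  6 contains 1×5 (V)
  1 contains 1×1 (I)

XLVI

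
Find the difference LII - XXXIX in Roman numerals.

LII = 52
XXXIX = 39
52 - 39 = 13

XIII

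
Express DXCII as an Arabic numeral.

DXCII: D=500, XC=90, I=1, I=1
500 + 90 + 1 + 1 = 592

592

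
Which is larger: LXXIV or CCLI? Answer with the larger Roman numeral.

LXXIV = 74
CCLI = 251
251 is larger

CCLI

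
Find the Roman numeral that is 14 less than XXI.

XXI = 21
21 - 14 = 7

VII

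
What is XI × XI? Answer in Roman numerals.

XI = 11
XI = 11
11 × 11 = 121

CXXI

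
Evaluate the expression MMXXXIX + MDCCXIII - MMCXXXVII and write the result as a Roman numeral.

MMXXXIX = 2039, MDCCXIII = 1713, MMCXXXVII = 2137
2039 + 1713 = 3752
3752 - 2137 = 1615

MDCXV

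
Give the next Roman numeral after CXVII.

CXVII = 117; next is 118

CXVIII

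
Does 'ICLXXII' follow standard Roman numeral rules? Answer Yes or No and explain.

'ICLXXII': Invalid subtractive combination: IC

No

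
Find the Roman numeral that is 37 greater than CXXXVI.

CXXXVI = 136
136 + 37 = 173

CLXXIII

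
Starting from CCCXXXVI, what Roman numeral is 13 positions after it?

CCCXXXVI = 336
336 + 13 = 349

CCCXLIX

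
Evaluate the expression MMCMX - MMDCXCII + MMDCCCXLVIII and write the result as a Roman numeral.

MMCMX = 2910, MMDCXCII = 2692, MMDCCCXLVIII = 2848
2910 - 2692 = 218
218 + 2848 = 3066

MMMLXVI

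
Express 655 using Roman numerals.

Convert 655 to Roman numerals:
  655 contains 1×500 (D)
  155 contains 1×100 (C)
  55 contains 1×50 (L)
  5 contains 1×5 (V)

DCLV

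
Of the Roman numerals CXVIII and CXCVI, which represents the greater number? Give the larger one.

CXVIII = 118
CXCVI = 196
196 is larger

CXCVI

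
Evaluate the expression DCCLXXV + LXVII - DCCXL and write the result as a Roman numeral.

DCCLXXV = 775, LXVII = 67, DCCXL = 740
775 + 67 = 842
842 - 740 = 102

CII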